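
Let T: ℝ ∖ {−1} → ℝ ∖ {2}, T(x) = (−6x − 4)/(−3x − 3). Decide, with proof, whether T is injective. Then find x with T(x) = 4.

Suppose T(u) = T(v). Cross-multiplying: (−6u − 4)(−3v − 3) = (−6v − 4)(−3u − 3).
Expanding both sides and cancelling the symmetric terms leaves 6·(u − v) = 0. Since 6 ≠ 0, u = v. So T is injective.
Solving T(x) = 4: cross-multiplying gives −6x − 4 = 4(−3x − 3), which rearranges to 6x = −8, so x = −4/3.

-4/3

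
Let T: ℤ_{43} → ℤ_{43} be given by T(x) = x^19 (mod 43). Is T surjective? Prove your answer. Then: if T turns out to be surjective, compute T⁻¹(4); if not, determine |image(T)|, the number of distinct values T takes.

Since 43 is prime, the nonzero elements of ℤ_{43} form a cyclic group of order 42.
As gcd(19, 42) = 1, raising to the 19th power is a bijection on this group: if x_1^19 ≡ x_2^19 then (x_1x_2^{−1})^19 = 1, and the only element of order dividing gcd(19, 42) = 1 is 1, so x_1 = x_2.
With T(0) = 0 this makes T injective on all of ℤ_{43}, hence bijective (finite equal-size domain and codomain). In particular T is surjective.
Since T is surjective, we find the preimage of 4. The inverse of x ↦ x^19 on (ℤ_{43})^× is x ↦ x^31, because 19·31 = 589 = 14·42 + 1 ≡ 1 (mod 42) and x^{42} = 1 for x ≠ 0 (Fermat). So T⁻¹(4) = 4^31 mod 43.
Repeated squaring mod 43: 4^1 ≡ 4, 4^2 ≡ 4² = 16, 4^4 ≡ 16² = 256 ≡ 41, 4^8 ≡ 41² = 1681 ≡ 4, 4^16 ≡ 4² = 16. Since 31 = 16 + 8 + 4 + 2 + 1, 4^31 ≡ 16·4·41·16·4: 16·4 = 64 ≡ 21, then 21·41 = 861 ≡ 1, then 1·16 = 16, then 16·4 = 64 ≡ 21. So 4^31 ≡ 21 (mod 43).
Hence T⁻¹(4) = 21.

21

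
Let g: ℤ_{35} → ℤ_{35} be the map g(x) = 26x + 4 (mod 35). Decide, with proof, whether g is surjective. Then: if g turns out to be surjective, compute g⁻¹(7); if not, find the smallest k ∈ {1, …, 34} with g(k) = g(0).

23

Since gcd(26, 35) = 1, 26 is invertible modulo 35. Euclid's algorithm: 35 = 1·26 + 9, 26 = 2·9 + 8, 9 = 1·8 + 1; back-substituting gives 1 = 31·26 − 23·35, so 26⁻¹ ≡ 31 (mod 35).
Then y ↦ 31(y − 4) is a two-sided inverse to g, so every y ∈ ℤ_{35} has a preimage.
Therefore g is surjective.
Since g is surjective, we find g⁻¹(7): we need 26x ≡ 7 − 4 ≡ 3 (mod 35). Using 26⁻¹ = 31: x ≡ 31·3 = 93 = 2·35 + 23, so x = 23.
Check: g(23) = 26·23 + 4 = 602 = 17·35 + 7 ≡ 7 (mod 35).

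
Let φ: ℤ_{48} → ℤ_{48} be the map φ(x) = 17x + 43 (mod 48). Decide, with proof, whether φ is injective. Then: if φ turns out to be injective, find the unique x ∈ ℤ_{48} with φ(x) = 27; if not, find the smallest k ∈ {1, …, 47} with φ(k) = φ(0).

16

Suppose φ(s) = φ(t) in ℤ_{48}. Then 17s + 43 ≡ 17t + 43 (mod 48), hence 17(s − t) ≡ 0 (mod 48).
Since gcd(17, 48) = 1, 17 is invertible modulo 48, so s − t ≡ 0 (mod 48), i.e. s = t.
Thus φ is injective.
We now compute 17⁻¹ mod 48 explicitly. Euclid's algorithm: 48 = 2·17 + 14, 17 = 1·14 + 3, 14 = 4·3 + 2, 3 = 1·2 + 1; back-substituting gives 1 = 17·17 − 6·48, so 17⁻¹ ≡ 17 (mod 48).
Since φ is injective, we find φ⁻¹(27): we need 17x ≡ 27 − 43 ≡ 32 (mod 48). Using 17⁻¹ = 17: x ≡ 17·32 = 544 = 11·48 + 16, so x = 16.
Check: φ(16) = 17·16 + 43 = 315 = 6·48 + 27 ≡ 27 (mod 48).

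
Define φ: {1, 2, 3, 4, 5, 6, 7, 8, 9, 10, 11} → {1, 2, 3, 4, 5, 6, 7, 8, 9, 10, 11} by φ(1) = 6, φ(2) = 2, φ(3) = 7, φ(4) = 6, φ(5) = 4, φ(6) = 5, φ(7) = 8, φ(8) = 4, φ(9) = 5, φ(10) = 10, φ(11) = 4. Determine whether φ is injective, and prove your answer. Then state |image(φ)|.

φ(1) = 6 = φ(4) with 1 ≠ 4, so φ is not injective.
The image of φ is {2, 4, 5, 6, 7, 8, 10}, which has 7 elements.

7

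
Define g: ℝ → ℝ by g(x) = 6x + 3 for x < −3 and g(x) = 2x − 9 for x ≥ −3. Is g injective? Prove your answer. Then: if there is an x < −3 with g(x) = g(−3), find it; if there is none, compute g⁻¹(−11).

Both pieces are strictly increasing (slopes 6 and 2), so each is injective on its own interval.
The left piece maps (−∞, −3) onto (−∞, −15); the right piece maps [−3, ∞) onto [−15, ∞).
These images are disjoint, so no value is attained by both pieces. Hence g is injective.
Because the two images are disjoint, no x < −3 has g(x) = g(−3), so we compute g⁻¹(−11): −11 lies in [−15, ∞), so solve 2x − 9 = −11: x = (−11 + 9)/2 = −1.

-1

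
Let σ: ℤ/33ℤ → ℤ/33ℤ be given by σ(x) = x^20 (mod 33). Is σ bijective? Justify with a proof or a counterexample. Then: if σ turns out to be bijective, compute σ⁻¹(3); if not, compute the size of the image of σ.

4

σ(1) = 1^20 = 1.
σ(2): Repeated squaring mod 33: 2^1 ≡ 2, 2^2 ≡ 2² = 4, 2^4 ≡ 4² = 16, 2^8 ≡ 16² = 256 ≡ 25, 2^16 ≡ 25² = 625 ≡ 31. Since 20 = 16 + 4, 2^20 ≡ 31·16: 31·16 = 496 ≡ 1. So 2^20 ≡ 1 (mod 33).
So σ(1) = σ(2) = 1 while 1 ≠ 2, hence σ is not injective, hence not bijective.
Since σ is not bijective, we determine |image(σ)|. Computing x^20 mod 33 for each x (by repeated squaring, reducing mod 33 at every step), the values σ(0), σ(1), …, σ(32) are: 0, 1, 1, 12, 1, 1, 12, 1, 1, 12, 1, 22, 12, 1, 1, 12, 1, 1, 12, 1, 1, 12, 22, 1, 12, 1, 1, 12, 1, 1, 12, 1, 1.
The distinct values are {0, 1, 12, 22}; there are 4 of them.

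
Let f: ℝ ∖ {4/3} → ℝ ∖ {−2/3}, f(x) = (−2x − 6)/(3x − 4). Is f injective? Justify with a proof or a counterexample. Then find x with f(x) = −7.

Suppose f(u) = f(v). Cross-multiplying: (−2u − 6)(3v − 4) = (−2v − 6)(3u − 4).
Expanding both sides and cancelling the symmetric terms leaves 26·(u − v) = 0. Since 26 ≠ 0, u = v. So f is injective.
Solving f(x) = −7: cross-multiplying gives −2x − 6 = −7(3x − 4), which rearranges to 19x = 34, so x = 34/19.

34/19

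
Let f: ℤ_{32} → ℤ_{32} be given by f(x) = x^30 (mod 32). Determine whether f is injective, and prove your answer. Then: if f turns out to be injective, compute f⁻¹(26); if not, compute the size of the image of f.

5

f(0) = 0^30 = 0.
f(2): Repeated squaring mod 32: 2^1 ≡ 2, 2^2 ≡ 2² = 4, 2^4 ≡ 4² = 16, 2^8 ≡ 16² = 256 ≡ 0, 2^16 ≡ 0² = 0. Since 30 = 16 + 8 + 4 + 2, 2^30 ≡ 0·0·16·4: 0·0 = 0, then 0·16 = 0, then 0·4 = 0. So 2^30 ≡ 0 (mod 32).
So f(0) = f(2) = 0 while 0 ≠ 2, hence f is not injective.
Since f is not injective, we determine |image(f)|. Computing x^30 mod 32 for each x (by repeated squaring, reducing mod 32 at every step), the values f(0), f(1), …, f(31) are: 0, 1, 0, 25, 0, 9, 0, 17, 0, 17, 0, 9, 0, 25, 0, 1, 0, 1, 0, 25, 0, 9, 0, 17, 0, 17, 0, 9, 0, 25, 0, 1.
The distinct values are {0, 1, 9, 17, 25}; there are 5 of them.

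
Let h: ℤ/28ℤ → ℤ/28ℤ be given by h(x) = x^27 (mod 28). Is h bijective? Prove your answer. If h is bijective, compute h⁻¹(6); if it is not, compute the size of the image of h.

h(2): Repeated squaring mod 28: 2^1 ≡ 2, 2^2 ≡ 2² = 4, 2^4 ≡ 4² = 16, 2^8 ≡ 16² = 256 ≡ 4, 2^16 ≡ 4² = 16. Since 27 = 16 + 8 + 2 + 1, 2^27 ≡ 16·4·4·2: 16·4 = 64 ≡ 8, then 8·4 = 32 ≡ 4, then 4·2 = 8. So 2^27 ≡ 8 (mod 28).
h(4): Repeated squaring mod 28: 4^1 ≡ 4, 4^2 ≡ 4² = 16, 4^4 ≡ 16² = 256 ≡ 4, 4^8 ≡ 4² = 16, 4^16 ≡ 16² = 256 ≡ 4. Since 27 = 16 + 8 + 2 + 1, 4^27 ≡ 4·16·16·4: 4·16 = 64 ≡ 8, then 8·16 = 128 ≡ 16, then 16·4 = 64 ≡ 8. So 4^27 ≡ 8 (mod 28).
So h(2) = h(4) = 8 while 2 ≠ 4, so h is not injective, hence not bijective.
Since h is not bijective, we determine |image(h)|. Computing x^27 mod 28 for each x (by repeated squaring, reducing mod 28 at every step), the values h(0), h(1), …, h(27) are: 0, 1, 8, 27, 8, 13, 20, 7, 8, 1, 20, 15, 20, 13, 0, 15, 8, 13, 8, 27, 20, 21, 8, 15, 20, 1, 20, 27.
The distinct values are {0, 1, 7, 8, 13, 15, 20, 21, 27}; there are 9 of them.

9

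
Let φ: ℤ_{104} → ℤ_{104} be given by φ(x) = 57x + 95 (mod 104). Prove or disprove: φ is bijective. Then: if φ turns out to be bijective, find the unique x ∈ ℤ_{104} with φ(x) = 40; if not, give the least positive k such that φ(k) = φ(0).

41

Recall: φ is injective when φ(x_1) = φ(x_2) forces x_1 = x_2.
Suppose φ(x_1) = φ(x_2) in ℤ_{104}. Then 57x_1 + 95 ≡ 57x_2 + 95 (mod 104), hence 57(x_1 − x_2) ≡ 0 (mod 104).
Since gcd(57, 104) = 1, 57 is invertible modulo 104, therefore x_1 − x_2 ≡ 0 (mod 104), i.e. x_1 = x_2.
We now compute 57⁻¹ mod 104 explicitly. Euclid's algorithm: 104 = 1·57 + 47, 57 = 1·47 + 10, 47 = 4·10 + 7, 10 = 1·7 + 3, 7 = 2·3 + 1; back-substituting gives 1 = 73·57 − 40·104, so 57⁻¹ ≡ 73 (mod 104).
For any y ∈ ℤ_{104}, x = 73(y − 95) mod 104 satisfies φ(x) = 57·73(y − 95) + 95 ≡ y (since 57·73 ≡ 1 mod 104). So every y has a preimage.
Therefore φ is bijective.
Since φ is bijective, we compute φ⁻¹(40): solve 57x + 95 ≡ 40 (mod 104), i.e. 57x ≡ 49 (mod 104).
Multiplying by 57⁻¹ = 73 gives x ≡ 73·49 = 3577 = 34·104 + 41 ≡ 41 (mod 104).
Check: φ(41) = 57·41 + 95 = 2432 = 23·104 + 40 ≡ 40 (mod 104).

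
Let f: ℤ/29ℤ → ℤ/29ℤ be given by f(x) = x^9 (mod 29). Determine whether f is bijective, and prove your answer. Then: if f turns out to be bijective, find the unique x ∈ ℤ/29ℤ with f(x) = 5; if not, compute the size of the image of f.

Since 29 is prime, the nonzero elements of ℤ/29ℤ form a cyclic group of order 28.
As gcd(9, 28) = 1, raising to the 9th power is a bijection on this group: if u^9 ≡ v^9 then (uv^{−1})^9 = 1, and the only element of order dividing gcd(9, 28) = 1 is 1, so u = v.
With f(0) = 0 this makes f injective on all of ℤ/29ℤ, hence bijective (finite equal-size domain and codomain). In particular f is bijective.
Since f is bijective, we find the preimage of 5. The inverse of x ↦ x^9 on (ℤ/29ℤ)^× is x ↦ x^25, because 9·25 = 225 = 8·28 + 1 ≡ 1 (mod 28) and x^{28} = 1 for x ≠ 0 (Fermat). So f⁻¹(5) = 5^25 mod 29.
Repeated squaring mod 29: 5^1 ≡ 5, 5^2 ≡ 5² = 25, 5^4 ≡ 25² = 625 ≡ 16, 5^8 ≡ 16² = 256 ≡ 24, 5^16 ≡ 24² = 576 ≡ 25. Since 25 = 16 + 8 + 1, 5^25 ≡ 25·24·5: 25·24 = 600 ≡ 20, then 20·5 = 100 ≡ 13. So 5^25 ≡ 13 (mod 29).
Hence f⁻¹(5) = 13.

13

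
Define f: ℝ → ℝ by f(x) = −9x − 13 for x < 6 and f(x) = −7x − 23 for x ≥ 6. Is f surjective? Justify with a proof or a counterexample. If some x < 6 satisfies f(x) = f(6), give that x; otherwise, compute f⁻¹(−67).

Both pieces are strictly decreasing (slopes −9 and −7), so each is injective on its own interval.
The left piece maps (−∞, 6) onto (−67, ∞); the right piece maps [6, ∞) onto (−∞, −65].
The union (−67, ∞) ∪ (−∞, −65] covers ℝ, so f is surjective.
For the follow-up: the images overlap, so an x < 6 with f(x) = f(6) exists. f(6) = −65; solving −9x − 13 = −65 for x < 6 gives x = (−65 + 13)/(−9) = 52/9.

52/9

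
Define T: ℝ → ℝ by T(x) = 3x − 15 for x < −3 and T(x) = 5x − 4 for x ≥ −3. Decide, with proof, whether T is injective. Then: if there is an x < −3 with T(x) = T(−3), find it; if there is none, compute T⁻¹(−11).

-7/5

Both pieces are strictly increasing (slopes 3 and 5), so each is injective on its own interval.
The left piece maps (−∞, −3) onto (−∞, −24); the right piece maps [−3, ∞) onto [−19, ∞).
These images are disjoint, so no value is attained by both pieces. Thus T is injective.
Because the two images are disjoint, no x < −3 has T(x) = T(−3), so we compute T⁻¹(−11): −11 lies in [−19, ∞), so solve 5x − 4 = −11: x = (−11 + 4)/5 = −7/5.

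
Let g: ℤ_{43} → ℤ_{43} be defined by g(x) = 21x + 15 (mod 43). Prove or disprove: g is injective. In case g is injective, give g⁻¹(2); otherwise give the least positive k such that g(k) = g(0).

If g(s) = g(t), then 21s ≡ 21t (mod 43). Because gcd(21, 43) = 1, we may cancel 21 to get s ≡ t (mod 43).
So g is injective.
We now compute 21⁻¹ mod 43 explicitly. Euclid's algorithm: 43 = 2·21 + 1; back-substituting gives 1 = 41·21 − 20·43, so 21⁻¹ ≡ 41 (mod 43).
Since g is injective, we find g⁻¹(2): we need 21x ≡ 2 − 15 ≡ 30 (mod 43). Using 21⁻¹ = 41: x ≡ 41·30 = 1230 = 28·43 + 26, so x = 26.
Check: g(26) = 21·26 + 15 = 561 = 13·43 + 2 ≡ 2 (mod 43).

26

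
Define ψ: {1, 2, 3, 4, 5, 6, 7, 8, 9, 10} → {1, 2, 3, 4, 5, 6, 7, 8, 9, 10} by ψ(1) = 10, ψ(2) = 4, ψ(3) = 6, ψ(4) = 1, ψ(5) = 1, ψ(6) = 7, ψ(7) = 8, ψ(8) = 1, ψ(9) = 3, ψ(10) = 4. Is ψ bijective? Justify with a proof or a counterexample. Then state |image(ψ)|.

7

ψ(4) = 1 = ψ(5) with 4 ≠ 5, so ψ is not injective, hence not bijective.
The image of ψ is {1, 3, 4, 6, 7, 8, 10}, which has 7 elements.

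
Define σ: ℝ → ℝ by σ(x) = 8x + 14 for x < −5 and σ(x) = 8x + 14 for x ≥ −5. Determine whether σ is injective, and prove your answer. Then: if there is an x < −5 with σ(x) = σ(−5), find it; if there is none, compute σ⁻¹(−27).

Both pieces are strictly increasing (slopes 8 and 8), so each is injective on its own interval.
The left piece maps (−∞, −5) onto (−∞, −26); the right piece maps [−5, ∞) onto [−26, ∞).
These images are disjoint, so no value is attained by both pieces. Hence σ is injective.
Because the two images are disjoint, no x < −5 has σ(x) = σ(−5), so we compute σ⁻¹(−27): −27 lies in (−∞, −26), so solve 8x + 14 = −27: x = (−27 − 14)/8 = −41/8.

-41/8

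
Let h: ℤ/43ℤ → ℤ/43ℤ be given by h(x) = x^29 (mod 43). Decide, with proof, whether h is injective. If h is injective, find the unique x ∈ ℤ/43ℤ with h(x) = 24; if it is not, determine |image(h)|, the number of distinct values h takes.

Since 43 is prime, the nonzero elements of ℤ/43ℤ form a cyclic group of order 42.
As gcd(29, 42) = 1, raising to the 29th power is a bijection on this group: if x_1^29 ≡ x_2^29 then (x_1x_2^{−1})^29 = 1, and the only element of order dividing gcd(29, 42) = 1 is 1, so x_1 = x_2.
With h(0) = 0 this makes h injective on all of ℤ/43ℤ, hence bijective (finite equal-size domain and codomain). In particular h is injective.
Since h is injective, we find the preimage of 24. The inverse of x ↦ x^29 on (ℤ/43ℤ)^× is x ↦ x^29, because 29·29 = 841 = 20·42 + 1 ≡ 1 (mod 42) and x^{42} = 1 for x ≠ 0 (Fermat). So h⁻¹(24) = 24^29 mod 43.
Repeated squaring mod 43: 24^1 ≡ 24, 24^2 ≡ 24² = 576 ≡ 17, 24^4 ≡ 17² = 289 ≡ 31, 24^8 ≡ 31² = 961 ≡ 15, 24^16 ≡ 15² = 225 ≡ 10. Since 29 = 16 + 8 + 4 + 1, 24^29 ≡ 10·15·31·24: 10·15 = 150 ≡ 21, then 21·31 = 651 ≡ 6, then 6·24 = 144 ≡ 15. So 24^29 ≡ 15 (mod 43).
Hence h⁻¹(24) = 15.

15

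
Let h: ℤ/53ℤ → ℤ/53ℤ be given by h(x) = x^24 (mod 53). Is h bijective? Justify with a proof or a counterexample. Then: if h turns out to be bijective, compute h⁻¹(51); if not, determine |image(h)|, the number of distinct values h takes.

h(2): Repeated squaring mod 53: 2^1 ≡ 2, 2^2 ≡ 2² = 4, 2^4 ≡ 4² = 16, 2^8 ≡ 16² = 256 ≡ 44, 2^16 ≡ 44² = 1936 ≡ 28. Since 24 = 16 + 8, 2^24 ≡ 28·44: 28·44 = 1232 ≡ 13. So 2^24 ≡ 13 (mod 53).
h(7): Repeated squaring mod 53: 7^1 ≡ 7, 7^2 ≡ 7² = 49, 7^4 ≡ 49² = 2401 ≡ 16, 7^8 ≡ 16² = 256 ≡ 44, 7^16 ≡ 44² = 1936 ≡ 28. Since 24 = 16 + 8, 7^24 ≡ 28·44: 28·44 = 1232 ≡ 13. So 7^24 ≡ 13 (mod 53).
So h(2) = h(7) = 13 while 2 ≠ 7, so h is not injective, hence not bijective.
Since h is not bijective, we determine |image(h)|. Computing x^24 mod 53 for each x (by repeated squaring, reducing mod 53 at every step), the values h(0), h(1), …, h(52) are: 0, 1, 13, 47, 10, 36, 28, 13, 24, 36, 44, 46, 46, 16, 10, 49, 47, 42, 44, 16, 42, 28, 15, 1, 15, 24, 49, 49, 24, 15, 1, 15, 28, 42, 16, 44, 42, 47, 49, 10, 16, 46, 46, 44, 36, 24, 13, 28, 36, 10, 47, 13, 1.
The distinct values are {0, 1, 10, 13, 15, 16, 24, 28, 36, 42, 44, 46, 47, 49}; there are 14 of them.

14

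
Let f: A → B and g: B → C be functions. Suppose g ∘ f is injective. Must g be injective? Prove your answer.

No. Take A = {1, 2, 3}, B = {1, 2, 3, 4}, C = {1, 2, 3, 4}, f(a) = a for each a ∈ A, and g(b) = 3 if b ∈ {3, 4} else g(b) = b.
Then g ∘ f = f is injective (A ⊂ B and f is the inclusion), but g(3) = g(4) = 3 with 3 ≠ 4, so g is not injective.

not injective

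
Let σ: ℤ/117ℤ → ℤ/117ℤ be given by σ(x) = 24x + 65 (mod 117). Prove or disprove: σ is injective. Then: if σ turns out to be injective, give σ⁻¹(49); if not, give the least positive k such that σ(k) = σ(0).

By definition, injectivity means: for all u, v in the domain, σ(u) = σ(v) implies u = v.
We have gcd(24, 117) = 3 > 1. Taking u = 0 and v = 39: σ(0) = 65 and σ(39) = 24·39 + 65 = 1001 ≡ 65 (mod 117).
So σ(0) = σ(39) while 0 ≠ 39, hence σ is not injective.
Since σ is not injective, we find the least positive k with σ(k) = σ(0): this means 24k ≡ 0 (mod 117), i.e. 117 ∣ 24k. Since gcd(24, 117) = 3, dividing through by 3 this holds exactly when 39 ∣ 8k, and as gcd(8, 39) = 1, exactly when 39 ∣ k.
The smallest positive such k is 39.

39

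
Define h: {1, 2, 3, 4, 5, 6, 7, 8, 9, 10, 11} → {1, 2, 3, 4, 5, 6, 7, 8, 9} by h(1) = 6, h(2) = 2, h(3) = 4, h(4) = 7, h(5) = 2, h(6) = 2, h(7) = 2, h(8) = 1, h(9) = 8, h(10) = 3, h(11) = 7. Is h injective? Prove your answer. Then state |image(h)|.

h(2) = 2 = h(5) with 2 ≠ 5, so h is not injective.
The image of h is {1, 2, 3, 4, 6, 7, 8}, which has 7 elements.

7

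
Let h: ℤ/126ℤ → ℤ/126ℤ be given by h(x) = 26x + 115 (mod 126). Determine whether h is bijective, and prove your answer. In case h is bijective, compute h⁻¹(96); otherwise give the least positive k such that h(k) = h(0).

63

Recall: h is injective when h(u) = h(v) forces u = v.
We have gcd(26, 126) = 2 > 1. Taking u = 0 and v = 63: h(0) = 115 and h(63) = 26·63 + 115 = 1753 ≡ 115 (mod 126).
So h(0) = h(63) while 0 ≠ 63, therefore h is not injective, hence not bijective.
Since h is not bijective, we find the least positive k with h(k) = h(0): this means 26k ≡ 0 (mod 126), i.e. 126 ∣ 26k. Since gcd(26, 126) = 2, dividing through by 2 this holds exactly when 63 ∣ 13k, and as gcd(13, 63) = 1, exactly when 63 ∣ k.
The smallest positive such k is 63.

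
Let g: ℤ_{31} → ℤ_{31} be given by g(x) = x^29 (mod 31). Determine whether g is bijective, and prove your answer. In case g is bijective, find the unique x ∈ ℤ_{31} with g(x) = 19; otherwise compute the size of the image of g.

Since 31 is prime, the nonzero elements of ℤ_{31} form a cyclic group of order 30.
As gcd(29, 30) = 1, raising to the 29th power is a bijection on this group: if u^29 ≡ v^29 then (uv^{−1})^29 = 1, and the only element of order dividing gcd(29, 30) = 1 is 1, so u = v.
With g(0) = 0 this makes g injective on all of ℤ_{31}, hence bijective (finite equal-size domain and codomain). In particular g is bijective.
Since g is bijective, we find the preimage of 19. The inverse of x ↦ x^29 on (ℤ_{31})^× is x ↦ x^29, because 29·29 = 841 = 28·30 + 1 ≡ 1 (mod 30) and x^{30} = 1 for x ≠ 0 (Fermat). So g⁻¹(19) = 19^29 mod 31.
Repeated squaring mod 31: 19^1 ≡ 19, 19^2 ≡ 19² = 361 ≡ 20, 19^4 ≡ 20² = 400 ≡ 28, 19^8 ≡ 28² = 784 ≡ 9, 19^16 ≡ 9² = 81 ≡ 19. Since 29 = 16 + 8 + 4 + 1, 19^29 ≡ 19·9·28·19: 19·9 = 171 ≡ 16, then 16·28 = 448 ≡ 14, then 14·19 = 266 ≡ 18. So 19^29 ≡ 18 (mod 31).
Hence g⁻¹(19) = 18.

18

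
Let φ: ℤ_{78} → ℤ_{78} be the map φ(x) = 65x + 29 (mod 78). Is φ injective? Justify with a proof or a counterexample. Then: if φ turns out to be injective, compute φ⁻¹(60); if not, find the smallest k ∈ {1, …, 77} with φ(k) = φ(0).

Recall: injectivity means: for all u, v in the domain, φ(u) = φ(v) implies u = v.
We have gcd(65, 78) = 13 > 1. Taking u = 0 and v = 6: φ(0) = 29 and φ(6) = 65·6 + 29 = 419 ≡ 29 (mod 78).
So φ(0) = φ(6) while 0 ≠ 6, therefore φ is not injective.
Since φ is not injective, we find the least positive k with φ(k) = φ(0): this means 65k ≡ 0 (mod 78), i.e. 78 ∣ 65k. Since gcd(65, 78) = 13, dividing through by 13 this holds exactly when 6 ∣ 5k, and as gcd(5, 6) = 1, exactly when 6 ∣ k.
The smallest positive such k is 6.

6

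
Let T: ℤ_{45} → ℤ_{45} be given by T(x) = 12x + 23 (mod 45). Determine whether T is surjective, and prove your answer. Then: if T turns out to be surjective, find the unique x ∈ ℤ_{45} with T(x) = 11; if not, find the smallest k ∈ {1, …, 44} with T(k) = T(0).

By definition, surjectivity means every element of the codomain has a preimage under T.
Since gcd(12, 45) = 3, we have 12x ≡ 0 (mod 3) for all x, so T(x) ≡ 2 (mod 3).
But 0 ≢ 2 (mod 3), so 0 ∈ ℤ_{45} has no preimage. Therefore T is not surjective.
Since T is not surjective, we find the least positive k with T(k) = T(0): this means 12k ≡ 0 (mod 45), i.e. 45 ∣ 12k. Since gcd(12, 45) = 3, dividing through by 3 this holds exactly when 15 ∣ 4k, and as gcd(4, 15) = 1, exactly when 15 ∣ k.
The smallest positive such k is 15.

15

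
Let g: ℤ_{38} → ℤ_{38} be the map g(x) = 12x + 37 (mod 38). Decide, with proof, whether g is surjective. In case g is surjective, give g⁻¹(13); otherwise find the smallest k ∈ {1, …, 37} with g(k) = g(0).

19

Since gcd(12, 38) = 2, we have 12x ≡ 0 (mod 2) for all x, so g(x) ≡ 1 (mod 2).
But 0 ≢ 1 (mod 2), so 0 ∈ ℤ_{38} has no preimage. Hence g is not surjective.
Since g is not surjective, we find the least positive k with g(k) = g(0): this means 12k ≡ 0 (mod 38), i.e. 38 ∣ 12k. Since gcd(12, 38) = 2, dividing through by 2 this holds exactly when 19 ∣ 6k, and as gcd(6, 19) = 1, exactly when 19 ∣ k.
The smallest positive such k is 19.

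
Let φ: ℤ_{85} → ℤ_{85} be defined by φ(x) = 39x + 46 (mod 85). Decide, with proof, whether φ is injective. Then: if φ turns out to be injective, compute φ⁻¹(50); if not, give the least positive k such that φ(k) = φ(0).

If φ(x_1) = φ(x_2), then 39x_1 ≡ 39x_2 (mod 85). Because gcd(39, 85) = 1, we may cancel 39 to get x_1 ≡ x_2 (mod 85).
Therefore φ is injective.
We now compute 39⁻¹ mod 85 explicitly. Euclid's algorithm: 85 = 2·39 + 7, 39 = 5·7 + 4, 7 = 1·4 + 3, 4 = 1·3 + 1; back-substituting gives 1 = 24·39 − 11·85, so 39⁻¹ ≡ 24 (mod 85).
Since φ is injective, we compute φ⁻¹(50): solve 39x + 46 ≡ 50 (mod 85), i.e. 39x ≡ 4 (mod 85).
Multiplying by 39⁻¹ = 24 gives x ≡ 24·4 = 96 = 1·85 + 11 ≡ 11 (mod 85).
Check: φ(11) = 39·11 + 46 = 475 = 5·85 + 50 ≡ 50 (mod 85).

11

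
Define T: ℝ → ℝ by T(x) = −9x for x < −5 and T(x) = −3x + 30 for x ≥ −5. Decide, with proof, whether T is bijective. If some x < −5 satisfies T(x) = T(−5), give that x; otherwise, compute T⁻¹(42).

-4

Both pieces are strictly decreasing (slopes −9 and −3), so each is injective on its own interval.
The left piece maps (−∞, −5) onto (45, ∞); the right piece maps [−5, ∞) onto (−∞, 45].
Since 45 = 45, the images partition ℝ: T is injective and surjective, hence bijective.
Because the two images are disjoint, no x < −5 has T(x) = T(−5), so we compute T⁻¹(42): 42 lies in (−∞, 45], so solve −3x + 30 = 42: x = (42 − 30)/(−3) = −4.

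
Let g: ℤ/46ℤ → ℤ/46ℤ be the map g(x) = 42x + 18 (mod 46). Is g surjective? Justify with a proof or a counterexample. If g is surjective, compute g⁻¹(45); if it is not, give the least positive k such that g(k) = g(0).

Recall: g is surjective if every y in the codomain equals g(x) for some x in the domain.
Since gcd(42, 46) = 2, we have 42x ≡ 0 (mod 2) for all x, so g(x) ≡ 0 (mod 2).
But 1 ≢ 0 (mod 2), so 1 ∈ ℤ/46ℤ has no preimage. Thus g is not surjective.
Since g is not surjective, we find the least positive k with g(k) = g(0): this means 42k ≡ 0 (mod 46), i.e. 46 ∣ 42k. Since gcd(42, 46) = 2, dividing through by 2 this holds exactly when 23 ∣ 21k, and as gcd(21, 23) = 1, exactly when 23 ∣ k.
The smallest positive such k is 23.

23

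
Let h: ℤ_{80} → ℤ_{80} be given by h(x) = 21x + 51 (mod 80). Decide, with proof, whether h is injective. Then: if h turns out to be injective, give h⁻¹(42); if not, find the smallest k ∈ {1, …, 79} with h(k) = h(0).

If h(a) = h(b), then 21a ≡ 21b (mod 80). Because gcd(21, 80) = 1, we may cancel 21 to get a ≡ b (mod 80).
So h is injective.
We now compute 21⁻¹ mod 80 explicitly. Euclid's algorithm: 80 = 3·21 + 17, 21 = 1·17 + 4, 17 = 4·4 + 1; back-substituting gives 1 = 61·21 − 16·80, so 21⁻¹ ≡ 61 (mod 80).
Since h is injective, we compute h⁻¹(42): solve 21x + 51 ≡ 42 (mod 80), i.e. 21x ≡ 71 (mod 80).
Multiplying by 21⁻¹ = 61 gives x ≡ 61·71 = 4331 = 54·80 + 11 ≡ 11 (mod 80).
Check: h(11) = 21·11 + 51 = 282 = 3·80 + 42 ≡ 42 (mod 80).

11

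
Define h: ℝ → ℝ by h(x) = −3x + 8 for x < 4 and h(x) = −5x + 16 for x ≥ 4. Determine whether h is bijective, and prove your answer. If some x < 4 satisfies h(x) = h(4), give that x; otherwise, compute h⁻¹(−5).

21/5

Both pieces are strictly decreasing (slopes −3 and −5), so each is injective on its own interval.
The left piece maps (−∞, 4) onto (−4, ∞); the right piece maps [4, ∞) onto (−∞, −4].
Since −4 = −4, the images partition ℝ: h is injective and surjective, hence bijective.
Because the two images are disjoint, no x < 4 has h(x) = h(4), so we compute h⁻¹(−5): −5 lies in (−∞, −4], so solve −5x + 16 = −5: x = (−5 − 16)/(−5) = 21/5.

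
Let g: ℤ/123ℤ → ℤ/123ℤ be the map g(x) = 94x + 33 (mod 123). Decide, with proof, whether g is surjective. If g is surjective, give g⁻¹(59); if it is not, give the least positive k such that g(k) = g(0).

50

Since gcd(94, 123) = 1, 94 is invertible modulo 123. Euclid's algorithm: 123 = 1·94 + 29, 94 = 3·29 + 7, 29 = 4·7 + 1; back-substituting gives 1 = 106·94 − 81·123, so 94⁻¹ ≡ 106 (mod 123).
For any y ∈ ℤ/123ℤ, x = 106(y − 33) mod 123 satisfies g(x) = 94·106(y − 33) + 33 ≡ y (since 94·106 ≡ 1 mod 123). So every y has a preimage.
Hence g is surjective.
Since g is surjective, we compute g⁻¹(59): solve 94x + 33 ≡ 59 (mod 123), i.e. 94x ≡ 26 (mod 123).
Multiplying by 94⁻¹ = 106 gives x ≡ 106·26 = 2756 = 22·123 + 50 ≡ 50 (mod 123).
Check: g(50) = 94·50 + 33 = 4733 = 38·123 + 59 ≡ 59 (mod 123).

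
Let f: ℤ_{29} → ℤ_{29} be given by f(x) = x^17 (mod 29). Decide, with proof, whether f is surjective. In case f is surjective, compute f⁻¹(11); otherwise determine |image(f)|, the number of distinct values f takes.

14

Since 29 is prime, the nonzero elements of ℤ_{29} form a cyclic group of order 28.
As gcd(17, 28) = 1, raising to the 17th power is a bijection on this group: if u^17 ≡ v^17 then (uv^{−1})^17 = 1, and the only element of order dividing gcd(17, 28) = 1 is 1, so u = v.
With f(0) = 0 this makes f injective on all of ℤ_{29}, hence bijective (finite equal-size domain and codomain). In particular f is surjective.
Since f is surjective, we find the preimage of 11. The inverse of x ↦ x^17 on (ℤ_{29})^× is x ↦ x^5, because 17·5 = 85 = 3·28 + 1 ≡ 1 (mod 28) and x^{28} = 1 for x ≠ 0 (Fermat). So f⁻¹(11) = 11^5 mod 29.
Repeated squaring mod 29: 11^1 ≡ 11, 11^2 ≡ 11² = 121 ≡ 5, 11^4 ≡ 5² = 25. Since 5 = 4 + 1, 11^5 ≡ 25·11: 25·11 = 275 ≡ 14. So 11^5 ≡ 14 (mod 29).
Hence f⁻¹(11) = 14.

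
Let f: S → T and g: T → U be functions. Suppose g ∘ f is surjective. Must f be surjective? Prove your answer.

not surjective

No. Take S = {1, 2}, T = {1, 2, 3, 4, 5}, U = {1}, f(a) = 1 for every a ∈ S, and g(b) = 1 for every b ∈ T.
Then g ∘ f is surjective onto {1}, but 5 ∈ T has no preimage under f, so f is not surjective.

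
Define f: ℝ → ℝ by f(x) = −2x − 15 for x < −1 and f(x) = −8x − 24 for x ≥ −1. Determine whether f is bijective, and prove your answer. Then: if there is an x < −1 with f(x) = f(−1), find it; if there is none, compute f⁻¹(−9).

-3

Both pieces are strictly decreasing (slopes −2 and −8), so each is injective on its own interval.
The left piece maps (−∞, −1) onto (−13, ∞); the right piece maps [−1, ∞) onto (−∞, −16].
The images leave a gap (−13 has no preimage), so f is not surjective, hence not bijective.
Because the two images are disjoint, no x < −1 has f(x) = f(−1), so we compute f⁻¹(−9): −9 lies in (−13, ∞), so solve −2x − 15 = −9: x = (−9 + 15)/(−2) = −3.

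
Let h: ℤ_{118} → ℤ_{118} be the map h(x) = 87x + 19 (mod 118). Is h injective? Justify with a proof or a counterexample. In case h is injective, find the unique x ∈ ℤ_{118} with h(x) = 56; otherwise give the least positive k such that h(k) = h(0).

By definition, h is injective if h(a) = h(b) implies a = b.
Suppose h(a) = h(b) in ℤ_{118}. Then 87a + 19 ≡ 87b + 19 (mod 118), so 87(a − b) ≡ 0 (mod 118).
Since gcd(87, 118) = 1, 87 is invertible modulo 118, so a − b ≡ 0 (mod 118), i.e. a = b.
Thus h is injective.
We now compute 87⁻¹ mod 118 explicitly. Euclid's algorithm: 118 = 1·87 + 31, 87 = 2·31 + 25, 31 = 1·25 + 6, 25 = 4·6 + 1; back-substituting gives 1 = 19·87 − 14·118, so 87⁻¹ ≡ 19 (mod 118).
Since h is injective, we compute h⁻¹(56): solve 87x + 19 ≡ 56 (mod 118), i.e. 87x ≡ 37 (mod 118).
Multiplying by 87⁻¹ = 19 gives x ≡ 19·37 = 703 = 5·118 + 113 ≡ 113 (mod 118).
Check: h(113) = 87·113 + 19 = 9850 = 83·118 + 56 ≡ 56 (mod 118).

113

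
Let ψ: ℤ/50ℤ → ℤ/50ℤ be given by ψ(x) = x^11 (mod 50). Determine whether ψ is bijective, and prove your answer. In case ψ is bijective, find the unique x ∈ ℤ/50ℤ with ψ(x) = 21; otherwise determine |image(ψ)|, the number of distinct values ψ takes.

ψ(0) = 0^11 = 0.
ψ(10): Repeated squaring mod 50: 10^1 ≡ 10, 10^2 ≡ 10² = 100 ≡ 0, 10^4 ≡ 0² = 0, 10^8 ≡ 0² = 0. Since 11 = 8 + 2 + 1, 10^11 ≡ 0·0·10: 0·0 = 0, then 0·10 = 0. So 10^11 ≡ 0 (mod 50).
So ψ(0) = ψ(10) = 0 while 0 ≠ 10, therefore ψ is not injective, hence not bijective.
Since ψ is not bijective, we determine |image(ψ)|. Computing x^11 mod 50 for each x (by repeated squaring, reducing mod 50 at every step), the values ψ(0), ψ(1), …, ψ(49) are: 0, 1, 48, 47, 4, 25, 6, 43, 42, 9, 0, 11, 38, 37, 14, 25, 16, 33, 32, 19, 0, 21, 28, 27, 24, 25, 26, 23, 22, 29, 0, 31, 18, 17, 34, 25, 36, 13, 12, 39, 0, 41, 8, 7, 44, 25, 46, 3, 2, 49.
The distinct values are {0, 1, 2, 3, 4, 6, 7, 8, 9, 11, 12, 13, 14, 16, 17, 18, 19, 21, 22, 23, 24, 25, 26, 27, 28, 29, 31, 32, 33, 34, 36, 37, 38, 39, 41, 42, 43, 44, 46, 47, 48, 49}; there are 42 of them.

42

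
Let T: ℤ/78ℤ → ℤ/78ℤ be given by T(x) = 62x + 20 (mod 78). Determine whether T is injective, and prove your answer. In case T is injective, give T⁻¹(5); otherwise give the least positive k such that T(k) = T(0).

We have gcd(62, 78) = 2 > 1. Taking s = 0 and t = 39: T(0) = 20 and T(39) = 62·39 + 20 = 2438 ≡ 20 (mod 78).
So T(0) = T(39) while 0 ≠ 39, thus T is not injective.
Since T is not injective, we find the least positive k with T(k) = T(0): this means 62k ≡ 0 (mod 78), i.e. 78 ∣ 62k. Since gcd(62, 78) = 2, dividing through by 2 this holds exactly when 39 ∣ 31k, and as gcd(31, 39) = 1, exactly when 39 ∣ k.
The smallest positive such k is 39.

39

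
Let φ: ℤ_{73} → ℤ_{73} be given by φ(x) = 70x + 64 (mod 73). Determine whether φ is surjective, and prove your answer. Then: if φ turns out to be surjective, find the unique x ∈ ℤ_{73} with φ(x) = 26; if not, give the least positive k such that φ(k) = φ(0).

37

Since gcd(70, 73) = 1, 70 is invertible modulo 73. Euclid's algorithm: 73 = 1·70 + 3, 70 = 23·3 + 1; back-substituting gives 1 = 24·70 − 23·73, so 70⁻¹ ≡ 24 (mod 73).
Then y ↦ 24(y − 64) is a two-sided inverse to φ, so every y ∈ ℤ_{73} has a preimage.
Therefore φ is surjective.
Since φ is surjective, we find φ⁻¹(26): we need 70x ≡ 26 − 64 ≡ 35 (mod 73). Using 70⁻¹ = 24: x ≡ 24·35 = 840 = 11·73 + 37, so x = 37.
Check: φ(37) = 70·37 + 64 = 2654 = 36·73 + 26 ≡ 26 (mod 73).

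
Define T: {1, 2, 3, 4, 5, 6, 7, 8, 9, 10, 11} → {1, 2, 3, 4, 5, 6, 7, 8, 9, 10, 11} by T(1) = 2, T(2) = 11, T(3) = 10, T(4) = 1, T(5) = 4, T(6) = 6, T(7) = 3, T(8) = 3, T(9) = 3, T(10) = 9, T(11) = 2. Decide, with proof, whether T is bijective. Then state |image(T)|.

T(7) = 3 = T(8) with 7 ≠ 8, so T is not injective, hence not bijective.
The image of T is {1, 2, 3, 4, 6, 9, 10, 11}, which has 8 elements.

8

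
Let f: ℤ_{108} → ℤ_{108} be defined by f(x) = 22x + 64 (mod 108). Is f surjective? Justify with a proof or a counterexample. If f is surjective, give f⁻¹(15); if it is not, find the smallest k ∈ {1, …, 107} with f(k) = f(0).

Recall that f is surjective if every y in the codomain equals f(x) for some x in the domain.
Since gcd(22, 108) = 2, we have 22x ≡ 0 (mod 2) for all x, so f(x) ≡ 0 (mod 2).
But 1 ≢ 0 (mod 2), so 1 ∈ ℤ_{108} has no preimage. Hence f is not surjective.
Since f is not surjective, we find the least positive k with f(k) = f(0): this means 22k ≡ 0 (mod 108), i.e. 108 ∣ 22k. Since gcd(22, 108) = 2, dividing through by 2 this holds exactly when 54 ∣ 11k, and as gcd(11, 54) = 1, exactly when 54 ∣ k.
The smallest positive such k is 54.

54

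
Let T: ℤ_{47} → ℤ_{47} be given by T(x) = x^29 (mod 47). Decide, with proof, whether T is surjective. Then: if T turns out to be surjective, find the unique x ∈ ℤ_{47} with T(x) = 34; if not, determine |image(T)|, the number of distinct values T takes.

32

Since 47 is prime, the nonzero elements of ℤ_{47} form a cyclic group of order 46.
As gcd(29, 46) = 1, raising to the 29th power is a bijection on this group: if u^29 ≡ v^29 then (uv^{−1})^29 = 1, and the only element of order dividing gcd(29, 46) = 1 is 1, so u = v.
With T(0) = 0 this makes T injective on all of ℤ_{47}, hence bijective (finite equal-size domain and codomain). In particular T is surjective.
Since T is surjective, we find the preimage of 34. The inverse of x ↦ x^29 on (ℤ_{47})^× is x ↦ x^27, because 29·27 = 783 = 17·46 + 1 ≡ 1 (mod 46) and x^{46} = 1 for x ≠ 0 (Fermat). So T⁻¹(34) = 34^27 mod 47.
Repeated squaring mod 47: 34^1 ≡ 34, 34^2 ≡ 34² = 1156 ≡ 28, 34^4 ≡ 28² = 784 ≡ 32, 34^8 ≡ 32² = 1024 ≡ 37, 34^16 ≡ 37² = 1369 ≡ 6. Since 27 = 16 + 8 + 2 + 1, 34^27 ≡ 6·37·28·34: 6·37 = 222 ≡ 34, then 34·28 = 952 ≡ 12, then 12·34 = 408 ≡ 32. So 34^27 ≡ 32 (mod 47).
Hence T⁻¹(34) = 32.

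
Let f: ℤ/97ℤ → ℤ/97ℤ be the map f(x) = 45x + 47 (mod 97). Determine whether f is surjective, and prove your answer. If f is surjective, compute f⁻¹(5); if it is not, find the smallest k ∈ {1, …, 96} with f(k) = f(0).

12

Recall: f is surjective if every y in the codomain equals f(x) for some x in the domain.
Since gcd(45, 97) = 1, 45 is invertible modulo 97. Euclid's algorithm: 97 = 2·45 + 7, 45 = 6·7 + 3, 7 = 2·3 + 1; back-substituting gives 1 = 69·45 − 32·97, so 45⁻¹ ≡ 69 (mod 97).
Then y ↦ 69(y − 47) is a two-sided inverse to f, so every y ∈ ℤ/97ℤ has a preimage.
So f is surjective.
Since f is surjective, we compute f⁻¹(5): solve 45x + 47 ≡ 5 (mod 97), i.e. 45x ≡ 55 (mod 97).
Multiplying by 45⁻¹ = 69 gives x ≡ 69·55 = 3795 = 39·97 + 12 ≡ 12 (mod 97).
Check: f(12) = 45·12 + 47 = 587 = 6·97 + 5 ≡ 5 (mod 97).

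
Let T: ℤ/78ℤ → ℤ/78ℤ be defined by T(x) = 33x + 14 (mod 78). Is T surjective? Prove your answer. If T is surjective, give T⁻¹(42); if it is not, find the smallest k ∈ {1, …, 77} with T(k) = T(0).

Since gcd(33, 78) = 3, we have 33x ≡ 0 (mod 3) for all x, so T(x) ≡ 2 (mod 3).
But 0 ≢ 2 (mod 3), so 0 ∈ ℤ/78ℤ has no preimage. Hence T is not surjective.
Since T is not surjective, we find the least positive k with T(k) = T(0): this means 33k ≡ 0 (mod 78), i.e. 78 ∣ 33k. Since gcd(33, 78) = 3, dividing through by 3 this holds exactly when 26 ∣ 11k, and as gcd(11, 26) = 1, exactly when 26 ∣ k.
The smallest positive such k is 26.

26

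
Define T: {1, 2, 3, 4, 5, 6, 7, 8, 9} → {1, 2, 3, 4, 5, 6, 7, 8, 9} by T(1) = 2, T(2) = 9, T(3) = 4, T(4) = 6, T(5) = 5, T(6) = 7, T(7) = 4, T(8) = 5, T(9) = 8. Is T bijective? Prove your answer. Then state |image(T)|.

T(3) = 4 = T(7) with 3 ≠ 7, so T is not injective, hence not bijective.
The image of T is {2, 4, 5, 6, 7, 8, 9}, which has 7 elements.

7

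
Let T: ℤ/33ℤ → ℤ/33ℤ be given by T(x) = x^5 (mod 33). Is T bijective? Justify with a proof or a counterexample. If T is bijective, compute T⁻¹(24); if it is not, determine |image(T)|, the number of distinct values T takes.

T(1) = 1^5 = 1.
T(4): Repeated squaring mod 33: 4^1 ≡ 4, 4^2 ≡ 4² = 16, 4^4 ≡ 16² = 256 ≡ 25. Since 5 = 4 + 1, 4^5 ≡ 25·4: 25·4 = 100 ≡ 1. So 4^5 ≡ 1 (mod 33).
So T(1) = T(4) = 1 while 1 ≠ 4, hence T is not injective, hence not bijective.
Since T is not bijective, we determine |image(T)|. Computing x^5 mod 33 for each x (by repeated squaring, reducing mod 33 at every step), the values T(0), T(1), …, T(32) are: 0, 1, 32, 12, 1, 23, 21, 10, 32, 12, 10, 11, 12, 10, 23, 12, 1, 32, 21, 10, 23, 21, 22, 23, 21, 1, 23, 12, 10, 32, 21, 1, 32.
The distinct values are {0, 1, 10, 11, 12, 21, 22, 23, 32}; there are 9 of them.

9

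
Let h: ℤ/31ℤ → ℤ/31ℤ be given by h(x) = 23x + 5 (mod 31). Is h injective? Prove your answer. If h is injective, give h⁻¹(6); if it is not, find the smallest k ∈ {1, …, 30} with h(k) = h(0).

Suppose h(s) = h(t) in ℤ/31ℤ. Then 23s + 5 ≡ 23t + 5 (mod 31), so 23(s − t) ≡ 0 (mod 31).
Since gcd(23, 31) = 1, 23 is invertible modulo 31, thus s − t ≡ 0 (mod 31), i.e. s = t.
Thus h is injective.
We now compute 23⁻¹ mod 31 explicitly. Euclid's algorithm: 31 = 1·23 + 8, 23 = 2·8 + 7, 8 = 1·7 + 1; back-substituting gives 1 = 27·23 − 20·31, so 23⁻¹ ≡ 27 (mod 31).
Since h is injective, we compute h⁻¹(6): solve 23x + 5 ≡ 6 (mod 31), i.e. 23x ≡ 1 (mod 31).
Multiplying by 23⁻¹ = 27 gives x ≡ 27·1 = 27 ≡ 27 (mod 31).
Check: h(27) = 23·27 + 5 = 626 = 20·31 + 6 ≡ 6 (mod 31).

27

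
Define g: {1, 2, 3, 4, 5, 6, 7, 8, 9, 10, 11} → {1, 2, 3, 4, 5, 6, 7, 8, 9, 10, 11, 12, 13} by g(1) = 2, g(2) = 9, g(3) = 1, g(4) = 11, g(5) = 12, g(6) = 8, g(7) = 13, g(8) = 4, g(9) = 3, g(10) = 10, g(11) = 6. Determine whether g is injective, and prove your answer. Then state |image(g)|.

The values g(1), …, g(11) are 2, 9, 1, 11, 12, 8, 13, 4, 3, 10, 6 — all distinct.
So g(x_1) = g(x_2) only when x_1 = x_2, and g is injective.
The image of g is {1, 2, 3, 4, 6, 8, 9, 10, 11, 12, 13}, which has 11 elements.

11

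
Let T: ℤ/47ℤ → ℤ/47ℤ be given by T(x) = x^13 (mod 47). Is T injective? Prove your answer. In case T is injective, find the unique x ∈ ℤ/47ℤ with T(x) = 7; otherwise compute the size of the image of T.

Since 47 is prime, the nonzero elements of ℤ/47ℤ form a cyclic group of order 46.
As gcd(13, 46) = 1, raising to the 13th power is a bijection on this group: if u^13 ≡ v^13 then (uv^{−1})^13 = 1, and the only element of order dividing gcd(13, 46) = 1 is 1, so u = v.
With T(0) = 0 this makes T injective on all of ℤ/47ℤ, hence bijective (finite equal-size domain and codomain). In particular T is injective.
Since T is injective, we find the preimage of 7. The inverse of x ↦ x^13 on (ℤ/47ℤ)^× is x ↦ x^39, because 13·39 = 507 = 11·46 + 1 ≡ 1 (mod 46) and x^{46} = 1 for x ≠ 0 (Fermat). So T⁻¹(7) = 7^39 mod 47.
Repeated squaring mod 47: 7^1 ≡ 7, 7^2 ≡ 7² = 49 ≡ 2, 7^4 ≡ 2² = 4, 7^8 ≡ 4² = 16, 7^16 ≡ 16² = 256 ≡ 21, 7^32 ≡ 21² = 441 ≡ 18. Since 39 = 32 + 4 + 2 + 1, 7^39 ≡ 18·4·2·7: 18·4 = 72 ≡ 25, then 25·2 = 50 ≡ 3, then 3·7 = 21. So 7^39 ≡ 21 (mod 47).
Hence T⁻¹(7) = 21.

21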